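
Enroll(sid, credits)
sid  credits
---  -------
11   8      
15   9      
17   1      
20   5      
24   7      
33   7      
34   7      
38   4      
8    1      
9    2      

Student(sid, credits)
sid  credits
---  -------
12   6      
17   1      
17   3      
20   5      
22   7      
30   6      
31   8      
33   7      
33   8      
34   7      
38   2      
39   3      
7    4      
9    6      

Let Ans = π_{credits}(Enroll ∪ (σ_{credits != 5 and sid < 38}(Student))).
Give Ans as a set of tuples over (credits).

{1, 2, 3, 4, 5, 6, 7, 8, 9}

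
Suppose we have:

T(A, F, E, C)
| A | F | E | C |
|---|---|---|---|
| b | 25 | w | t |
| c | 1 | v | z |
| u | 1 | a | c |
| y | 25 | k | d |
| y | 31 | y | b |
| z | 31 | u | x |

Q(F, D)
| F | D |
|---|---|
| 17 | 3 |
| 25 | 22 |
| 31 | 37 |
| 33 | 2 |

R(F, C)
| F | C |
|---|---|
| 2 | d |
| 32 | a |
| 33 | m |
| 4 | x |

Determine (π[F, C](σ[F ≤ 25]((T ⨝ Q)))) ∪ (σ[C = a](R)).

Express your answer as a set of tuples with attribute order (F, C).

{(25, d), (25, t), (32, a)}

T ⋈ Q (natural join on F): {(b, 25, w, t, 22), (y, 25, k, d, 22), (y, 31, y, b, 37), (z, 31, u, x, 37)}
Filtering on F ≤ 25 leaves {(b, 25, w, t, 22), (y, 25, k, d, 22)}.
Keep only column(s) F, C: {(25, d), (25, t)}
Filtering on C = a leaves {(32, a)}.
Taking the union: {(25, d), (25, t), (32, a)}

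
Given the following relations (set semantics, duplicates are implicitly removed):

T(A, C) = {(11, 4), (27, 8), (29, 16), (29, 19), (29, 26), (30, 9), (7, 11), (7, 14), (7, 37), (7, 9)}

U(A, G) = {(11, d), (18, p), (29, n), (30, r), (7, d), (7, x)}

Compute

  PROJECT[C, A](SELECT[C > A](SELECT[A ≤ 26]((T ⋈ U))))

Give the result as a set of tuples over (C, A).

T ⋈ U (natural join on A): {(11, 4, d), (29, 16, n), (29, 19, n), (29, 26, n), (30, 9, r), (7, 11, d), (7, 11, x), (7, 14, d), (7, 14, x), (7, 37, d), (7, 37, x), (7, 9, d), (7, 9, x)}
Filtering on A ≤ 26 leaves {(11, 4, d), (7, 11, d), (7, 11, x), (7, 14, d), (7, 14, x), (7, 37, d), (7, 37, x), (7, 9, d), (7, 9, x)}.
Filtering on C > A leaves {(7, 11, d), (7, 11, x), (7, 14, d), (7, 14, x), (7, 37, d), (7, 37, x), (7, 9, d), (7, 9, x)}.
π[C, A]: project onto (C, A) (4 duplicate(s) eliminated) → {(11, 7), (14, 7), (37, 7), (9, 7)}

{(11, 7), (14, 7), (37, 7), (9, 7)}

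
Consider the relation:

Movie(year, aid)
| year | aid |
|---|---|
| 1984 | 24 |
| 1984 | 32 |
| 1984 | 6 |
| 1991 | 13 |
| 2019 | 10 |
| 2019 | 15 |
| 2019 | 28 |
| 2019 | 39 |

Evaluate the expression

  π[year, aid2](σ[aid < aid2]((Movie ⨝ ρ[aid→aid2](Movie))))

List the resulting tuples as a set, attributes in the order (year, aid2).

ρ[aid→aid2]: schema becomes (year, aid2); tuples unchanged.
Movie ⋈ ρ[aid→aid2](Movie) (natural join on year): {(1984, 24, 24), (1984, 24, 32), (1984, 24, 6), (1984, 32, 24), (1984, 32, 32), (1984, 32, 6), (1984, 6, 24), (1984, 6, 32), (1984, 6, 6), (1991, 13, 13), (2019, 10, 10), (2019, 10, 15), (2019, 10, 28), (2019, 10, 39), (2019, 15, 10), (2019, 15, 15), (2019, 15, 28), (2019, 15, 39), (2019, 28, 10), (2019, 28, 15), (2019, 28, 28), (2019, 28, 39), (2019, 39, 10), (2019, 39, 15), (2019, 39, 28), (2019, 39, 39)}
Apply σ_{aid < aid2}; surviving tuples: {(1984, 24, 32), (1984, 6, 24), (1984, 6, 32), (2019, 10, 15), (2019, 10, 28), (2019, 10, 39), (2019, 15, 28), (2019, 15, 39), (2019, 28, 39)}
Keep only column(s) year, aid2 (4 duplicate(s) eliminated): {(1984, 24), (1984, 32), (2019, 15), (2019, 28), (2019, 39)}

{(1984, 24), (1984, 32), (2019, 15), (2019, 28), (2019, 39)}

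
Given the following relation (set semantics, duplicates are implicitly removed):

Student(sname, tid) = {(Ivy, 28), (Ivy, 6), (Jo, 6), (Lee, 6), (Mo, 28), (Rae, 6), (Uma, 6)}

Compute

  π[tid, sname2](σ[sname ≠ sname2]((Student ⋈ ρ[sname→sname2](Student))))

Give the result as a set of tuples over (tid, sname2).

ρ[sname→sname2]: schema becomes (sname2, tid); tuples unchanged.
Joining Student and ρ[sname→sname2](Student) on tid yields {(Ivy, 28, Ivy), (Ivy, 28, Mo), (Ivy, 6, Ivy), (Ivy, 6, Jo), (Ivy, 6, Lee), (Ivy, 6, Rae), (Ivy, 6, Uma), (Jo, 6, Ivy), (Jo, 6, Jo), (Jo, 6, Lee), (Jo, 6, Rae), (Jo, 6, Uma), (Lee, 6, Ivy), (Lee, 6, Jo), (Lee, 6, Lee), (Lee, 6, Rae), (Lee, 6, Uma), (Mo, 28, Ivy), (Mo, 28, Mo), (Rae, 6, Ivy), (Rae, 6, Jo), (Rae, 6, Lee), (Rae, 6, Rae), (Rae, 6, Uma), (Uma, 6, Ivy), (Uma, 6, Jo), (Uma, 6, Lee), (Uma, 6, Rae), (Uma, 6, Uma)}.
σ[sname ≠ sname2]: keep tuples satisfying sname ≠ sname2 → {(Ivy, 28, Mo), (Ivy, 6, Jo), (Ivy, 6, Lee), (Ivy, 6, Rae), (Ivy, 6, Uma), (Jo, 6, Ivy), (Jo, 6, Lee), (Jo, 6, Rae), (Jo, 6, Uma), (Lee, 6, Ivy), (Lee, 6, Jo), (Lee, 6, Rae), (Lee, 6, Uma), (Mo, 28, Ivy), (Rae, 6, Ivy), (Rae, 6, Jo), (Rae, 6, Lee), (Rae, 6, Uma), (Uma, 6, Ivy), (Uma, 6, Jo), (Uma, 6, Lee), (Uma, 6, Rae)}
π_{tid, sname2} gives {(28, Ivy), (28, Mo), (6, Ivy), (6, Jo), (6, Lee), (6, Rae), (6, Uma)} (15 duplicate(s) eliminated).

{(28, Ivy), (28, Mo), (6, Ivy), (6, Jo), (6, Lee), (6, Rae), (6, Uma)}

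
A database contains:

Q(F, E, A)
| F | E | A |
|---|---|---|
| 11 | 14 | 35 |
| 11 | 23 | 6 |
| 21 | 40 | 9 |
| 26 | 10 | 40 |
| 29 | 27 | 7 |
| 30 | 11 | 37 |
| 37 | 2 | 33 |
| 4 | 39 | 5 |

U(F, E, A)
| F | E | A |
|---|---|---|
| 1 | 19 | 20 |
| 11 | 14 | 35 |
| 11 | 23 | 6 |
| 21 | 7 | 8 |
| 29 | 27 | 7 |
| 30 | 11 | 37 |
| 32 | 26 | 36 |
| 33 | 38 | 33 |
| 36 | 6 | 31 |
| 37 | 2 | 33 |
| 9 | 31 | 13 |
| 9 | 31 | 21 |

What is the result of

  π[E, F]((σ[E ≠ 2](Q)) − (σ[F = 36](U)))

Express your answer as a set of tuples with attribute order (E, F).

{(10, 26), (11, 30), (14, 11), (23, 11), (27, 29), (39, 4), (40, 21)}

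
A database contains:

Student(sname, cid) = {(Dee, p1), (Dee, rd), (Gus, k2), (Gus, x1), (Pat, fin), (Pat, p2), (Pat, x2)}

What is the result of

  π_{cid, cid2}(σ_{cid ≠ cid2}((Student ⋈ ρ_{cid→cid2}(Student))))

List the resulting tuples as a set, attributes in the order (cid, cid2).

ρ[cid→cid2]: schema becomes (sname, cid2); tuples unchanged.
Joining Student and ρ_{cid→cid2}(Student) on sname yields {(Dee, p1, p1), (Dee, p1, rd), (Dee, rd, p1), (Dee, rd, rd), (Gus, k2, k2), (Gus, k2, x1), (Gus, x1, k2), (Gus, x1, x1), (Pat, fin, fin), (Pat, fin, p2), (Pat, fin, x2), (Pat, p2, fin), (Pat, p2, p2), (Pat, p2, x2), (Pat, x2, fin), (Pat, x2, p2), (Pat, x2, x2)}.
σ[cid ≠ cid2]: keep tuples satisfying cid ≠ cid2 → {(Dee, p1, rd), (Dee, rd, p1), (Gus, k2, x1), (Gus, x1, k2), (Pat, fin, p2), (Pat, fin, x2), (Pat, p2, fin), (Pat, p2, x2), (Pat, x2, fin), (Pat, x2, p2)}
π[cid, cid2]: project onto (cid, cid2) → {(fin, p2), (fin, x2), (k2, x1), (p1, rd), (p2, fin), (p2, x2), (rd, p1), (x1, k2), (x2, fin), (x2, p2)}

{(fin, p2), (fin, x2), (k2, x1), (p1, rd), (p2, fin), (p2, x2), (rd, p1), (x1, k2), (x2, fin), (x2, p2)}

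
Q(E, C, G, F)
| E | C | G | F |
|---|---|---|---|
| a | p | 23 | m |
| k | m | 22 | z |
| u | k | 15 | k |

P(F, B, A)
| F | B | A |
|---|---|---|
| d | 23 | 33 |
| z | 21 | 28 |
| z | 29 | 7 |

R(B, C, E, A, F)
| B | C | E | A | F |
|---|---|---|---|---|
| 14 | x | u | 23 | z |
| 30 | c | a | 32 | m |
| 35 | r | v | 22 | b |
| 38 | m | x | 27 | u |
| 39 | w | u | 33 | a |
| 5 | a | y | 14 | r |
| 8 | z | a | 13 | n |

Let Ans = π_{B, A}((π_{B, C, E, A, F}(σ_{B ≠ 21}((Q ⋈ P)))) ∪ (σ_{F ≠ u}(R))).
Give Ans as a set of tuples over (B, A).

{(14, 23), (29, 7), (30, 32), (35, 22), (39, 33), (5, 14), (8, 13)}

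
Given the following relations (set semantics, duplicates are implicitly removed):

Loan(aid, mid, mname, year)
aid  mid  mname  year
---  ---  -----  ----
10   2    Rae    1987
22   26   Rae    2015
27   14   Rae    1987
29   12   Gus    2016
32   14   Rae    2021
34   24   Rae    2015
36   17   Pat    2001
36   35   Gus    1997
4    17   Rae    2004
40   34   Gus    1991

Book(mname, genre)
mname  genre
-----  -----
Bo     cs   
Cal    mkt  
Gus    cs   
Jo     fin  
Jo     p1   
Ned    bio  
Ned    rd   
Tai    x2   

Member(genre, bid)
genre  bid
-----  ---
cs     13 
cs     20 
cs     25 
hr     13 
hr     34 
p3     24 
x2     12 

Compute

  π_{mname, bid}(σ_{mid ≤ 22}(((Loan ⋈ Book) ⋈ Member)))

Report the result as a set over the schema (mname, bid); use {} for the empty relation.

{(Gus, 13), (Gus, 20), (Gus, 25)}

Joining Loan and Book on mname yields {(29, 12, Gus, 2016, cs), (36, 35, Gus, 1997, cs), (40, 34, Gus, 1991, cs)}.
Joining (Loan ⋈ Book) and Member on genre yields {(29, 12, Gus, 2016, cs, 13), (29, 12, Gus, 2016, cs, 20), (29, 12, Gus, 2016, cs, 25), (36, 35, Gus, 1997, cs, 13), (36, 35, Gus, 1997, cs, 20), (36, 35, Gus, 1997, cs, 25), (40, 34, Gus, 1991, cs, 13), (40, 34, Gus, 1991, cs, 20), (40, 34, Gus, 1991, cs, 25)}.
σ[mid ≤ 22]: keep tuples satisfying mid ≤ 22 → {(29, 12, Gus, 2016, cs, 13), (29, 12, Gus, 2016, cs, 20), (29, 12, Gus, 2016, cs, 25)}
π[mname, bid]: project onto (mname, bid) → {(Gus, 13), (Gus, 20), (Gus, 25)}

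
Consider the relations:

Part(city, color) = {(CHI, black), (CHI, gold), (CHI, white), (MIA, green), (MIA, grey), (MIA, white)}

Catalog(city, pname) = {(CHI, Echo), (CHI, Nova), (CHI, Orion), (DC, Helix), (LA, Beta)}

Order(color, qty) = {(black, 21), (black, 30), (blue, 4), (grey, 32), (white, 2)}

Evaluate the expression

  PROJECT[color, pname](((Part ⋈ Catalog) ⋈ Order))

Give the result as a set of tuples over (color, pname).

Part ⋈ Catalog (natural join on city): {(CHI, black, Echo), (CHI, black, Nova), (CHI, black, Orion), (CHI, gold, Echo), (CHI, gold, Nova), (CHI, gold, Orion), (CHI, white, Echo), (CHI, white, Nova), (CHI, white, Orion)}
(Part ⋈ Catalog) ⋈ Order (natural join on color): {(CHI, black, Echo, 21), (CHI, black, Echo, 30), (CHI, black, Nova, 21), (CHI, black, Nova, 30), (CHI, black, Orion, 21), (CHI, black, Orion, 30), (CHI, white, Echo, 2), (CHI, white, Nova, 2), (CHI, white, Orion, 2)}
π_{color, pname} gives {(black, Echo), (black, Nova), (black, Orion), (white, Echo), (white, Nova), (white, Orion)} (3 duplicate(s) eliminated).

{(black, Echo), (black, Nova), (black, Orion), (white, Echo), (white, Nova), (white, Orion)}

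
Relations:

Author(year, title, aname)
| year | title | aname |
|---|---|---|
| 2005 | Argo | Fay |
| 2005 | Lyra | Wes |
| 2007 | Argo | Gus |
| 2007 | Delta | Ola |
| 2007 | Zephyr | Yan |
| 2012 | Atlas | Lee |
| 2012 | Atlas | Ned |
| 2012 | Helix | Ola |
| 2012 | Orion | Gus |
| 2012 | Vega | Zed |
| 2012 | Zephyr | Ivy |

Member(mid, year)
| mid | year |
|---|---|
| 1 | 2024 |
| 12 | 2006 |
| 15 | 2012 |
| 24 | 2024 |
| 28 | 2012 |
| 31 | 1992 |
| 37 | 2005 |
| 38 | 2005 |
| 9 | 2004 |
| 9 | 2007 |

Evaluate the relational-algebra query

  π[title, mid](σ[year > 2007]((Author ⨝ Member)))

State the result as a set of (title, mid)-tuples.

Natural join on year: {(2005, Argo, Fay, 37), (2005, Argo, Fay, 38), (2005, Lyra, Wes, 37), (2005, Lyra, Wes, 38), (2007, Argo, Gus, 9), (2007, Delta, Ola, 9), (2007, Zephyr, Yan, 9), (2012, Atlas, Lee, 15), (2012, Atlas, Lee, 28), (2012, Atlas, Ned, 15), (2012, Atlas, Ned, 28), (2012, Helix, Ola, 15), (2012, Helix, Ola, 28), (2012, Orion, Gus, 15), (2012, Orion, Gus, 28), (2012, Vega, Zed, 15), (2012, Vega, Zed, 28), (2012, Zephyr, Ivy, 15), (2012, Zephyr, Ivy, 28)}
Filtering on year > 2007 leaves {(2012, Atlas, Lee, 15), (2012, Atlas, Lee, 28), (2012, Atlas, Ned, 15), (2012, Atlas, Ned, 28), (2012, Helix, Ola, 15), (2012, Helix, Ola, 28), (2012, Orion, Gus, 15), (2012, Orion, Gus, 28), (2012, Vega, Zed, 15), (2012, Vega, Zed, 28), (2012, Zephyr, Ivy, 15), (2012, Zephyr, Ivy, 28)}.
π[title, mid]: project onto (title, mid) (2 duplicate(s) eliminated) → {(Atlas, 15), (Atlas, 28), (Helix, 15), (Helix, 28), (Orion, 15), (Orion, 28), (Vega, 15), (Vega, 28), (Zephyr, 15), (Zephyr, 28)}

{(Atlas, 15), (Atlas, 28), (Helix, 15), (Helix, 28), (Orion, 15), (Orion, 28), (Vega, 15), (Vega, 28), (Zephyr, 15), (Zephyr, 28)}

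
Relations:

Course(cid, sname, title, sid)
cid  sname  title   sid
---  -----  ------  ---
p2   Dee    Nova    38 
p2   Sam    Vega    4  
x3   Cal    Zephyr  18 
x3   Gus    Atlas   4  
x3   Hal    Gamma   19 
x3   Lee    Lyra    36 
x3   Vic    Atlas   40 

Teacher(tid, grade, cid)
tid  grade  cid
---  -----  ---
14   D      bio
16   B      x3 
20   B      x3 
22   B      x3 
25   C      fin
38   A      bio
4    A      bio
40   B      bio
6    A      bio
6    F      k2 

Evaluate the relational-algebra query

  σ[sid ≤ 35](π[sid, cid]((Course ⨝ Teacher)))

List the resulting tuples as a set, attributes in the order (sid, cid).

{(18, x3), (19, x3), (4, x3)}

Natural join on cid: {(x3, Cal, Zephyr, 18, 16, B), (x3, Cal, Zephyr, 18, 20, B), (x3, Cal, Zephyr, 18, 22, B), (x3, Gus, Atlas, 4, 16, B), (x3, Gus, Atlas, 4, 20, B), (x3, Gus, Atlas, 4, 22, B), (x3, Hal, Gamma, 19, 16, B), (x3, Hal, Gamma, 19, 20, B), (x3, Hal, Gamma, 19, 22, B), (x3, Lee, Lyra, 36, 16, B), (x3, Lee, Lyra, 36, 20, B), (x3, Lee, Lyra, 36, 22, B), (x3, Vic, Atlas, 40, 16, B), (x3, Vic, Atlas, 40, 20, B), (x3, Vic, Atlas, 40, 22, B)}
π[sid, cid]: project onto (sid, cid) (10 duplicate(s) eliminated) → {(18, x3), (19, x3), (36, x3), (4, x3), (40, x3)}
Apply σ_{sid ≤ 35}; surviving tuples: {(18, x3), (19, x3), (4, x3)}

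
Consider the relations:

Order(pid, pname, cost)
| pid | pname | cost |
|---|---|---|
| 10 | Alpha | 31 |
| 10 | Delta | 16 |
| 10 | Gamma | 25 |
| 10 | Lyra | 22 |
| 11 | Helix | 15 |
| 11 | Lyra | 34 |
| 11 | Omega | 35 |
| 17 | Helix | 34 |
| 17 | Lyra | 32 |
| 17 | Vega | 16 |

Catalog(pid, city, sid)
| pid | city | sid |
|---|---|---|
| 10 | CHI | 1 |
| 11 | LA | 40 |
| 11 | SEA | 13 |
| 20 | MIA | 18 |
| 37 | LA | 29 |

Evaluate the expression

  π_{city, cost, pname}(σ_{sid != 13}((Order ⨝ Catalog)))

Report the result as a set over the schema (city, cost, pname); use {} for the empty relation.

Joining Order and Catalog on pid yields {(10, Alpha, 31, CHI, 1), (10, Delta, 16, CHI, 1), (10, Gamma, 25, CHI, 1), (10, Lyra, 22, CHI, 1), (11, Helix, 15, LA, 40), (11, Helix, 15, SEA, 13), (11, Lyra, 34, LA, 40), (11, Lyra, 34, SEA, 13), (11, Omega, 35, LA, 40), (11, Omega, 35, SEA, 13)}.
Filtering on sid != 13 leaves {(10, Alpha, 31, CHI, 1), (10, Delta, 16, CHI, 1), (10, Gamma, 25, CHI, 1), (10, Lyra, 22, CHI, 1), (11, Helix, 15, LA, 40), (11, Lyra, 34, LA, 40), (11, Omega, 35, LA, 40)}.
Projecting to city, cost, pname: {(CHI, 16, Delta), (CHI, 22, Lyra), (CHI, 25, Gamma), (CHI, 31, Alpha), (LA, 15, Helix), (LA, 34, Lyra), (LA, 35, Omega)}

{(CHI, 16, Delta), (CHI, 22, Lyra), (CHI, 25, Gamma), (CHI, 31, Alpha), (LA, 15, Helix), (LA, 34, Lyra), (LA, 35, Omega)}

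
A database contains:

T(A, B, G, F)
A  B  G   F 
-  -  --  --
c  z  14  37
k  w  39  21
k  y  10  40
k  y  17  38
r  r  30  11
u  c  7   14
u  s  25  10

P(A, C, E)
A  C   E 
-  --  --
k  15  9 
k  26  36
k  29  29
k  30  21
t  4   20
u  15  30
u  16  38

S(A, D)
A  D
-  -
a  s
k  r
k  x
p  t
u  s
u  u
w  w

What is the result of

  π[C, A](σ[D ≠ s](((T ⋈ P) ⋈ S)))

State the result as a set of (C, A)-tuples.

{(15, k), (15, u), (16, u), (26, k), (29, k), (30, k)}

Natural join on A: {(k, w, 39, 21, 15, 9), (k, w, 39, 21, 26, 36), (k, w, 39, 21, 29, 29), (k, w, 39, 21, 30, 21), (k, y, 10, 40, 15, 9), (k, y, 10, 40, 26, 36), (k, y, 10, 40, 29, 29), (k, y, 10, 40, 30, 21), (k, y, 17, 38, 15, 9), (k, y, 17, 38, 26, 36), (k, y, 17, 38, 29, 29), (k, y, 17, 38, 30, 21), (u, c, 7, 14, 15, 30), (u, c, 7, 14, 16, 38), (u, s, 25, 10, 15, 30), (u, s, 25, 10, 16, 38)}
Natural join on A: {(k, w, 39, 21, 15, 9, r), (k, w, 39, 21, 15, 9, x), (k, w, 39, 21, 26, 36, r), (k, w, 39, 21, 26, 36, x), (k, w, 39, 21, 29, 29, r), (k, w, 39, 21, 29, 29, x), (k, w, 39, 21, 30, 21, r), (k, w, 39, 21, 30, 21, x), (k, y, 10, 40, 15, 9, r), (k, y, 10, 40, 15, 9, x), (k, y, 10, 40, 26, 36, r), (k, y, 10, 40, 26, 36, x), (k, y, 10, 40, 29, 29, r), (k, y, 10, 40, 29, 29, x), (k, y, 10, 40, 30, 21, r), (k, y, 10, 40, 30, 21, x), (k, y, 17, 38, 15, 9, r), (k, y, 17, 38, 15, 9, x), (k, y, 17, 38, 26, 36, r), (k, y, 17, 38, 26, 36, x), (k, y, 17, 38, 29, 29, r), (k, y, 17, 38, 29, 29, x), (k, y, 17, 38, 30, 21, r), (k, y, 17, 38, 30, 21, x), (u, c, 7, 14, 15, 30, s), (u, c, 7, 14, 15, 30, u), (u, c, 7, 14, 16, 38, s), (u, c, 7, 14, 16, 38, u), (u, s, 25, 10, 15, 30, s), (u, s, 25, 10, 15, 30, u), (u, s, 25, 10, 16, 38, s), (u, s, 25, 10, 16, 38, u)}
σ[D ≠ s]: keep tuples satisfying D ≠ s → {(k, w, 39, 21, 15, 9, r), (k, w, 39, 21, 15, 9, x), (k, w, 39, 21, 26, 36, r), (k, w, 39, 21, 26, 36, x), (k, w, 39, 21, 29, 29, r), (k, w, 39, 21, 29, 29, x), (k, w, 39, 21, 30, 21, r), (k, w, 39, 21, 30, 21, x), (k, y, 10, 40, 15, 9, r), (k, y, 10, 40, 15, 9, x), (k, y, 10, 40, 26, 36, r), (k, y, 10, 40, 26, 36, x), (k, y, 10, 40, 29, 29, r), (k, y, 10, 40, 29, 29, x), (k, y, 10, 40, 30, 21, r), (k, y, 10, 40, 30, 21, x), (k, y, 17, 38, 15, 9, r), (k, y, 17, 38, 15, 9, x), (k, y, 17, 38, 26, 36, r), (k, y, 17, 38, 26, 36, x), (k, y, 17, 38, 29, 29, r), (k, y, 17, 38, 29, 29, x), (k, y, 17, 38, 30, 21, r), (k, y, 17, 38, 30, 21, x), (u, c, 7, 14, 15, 30, u), (u, c, 7, 14, 16, 38, u), (u, s, 25, 10, 15, 30, u), (u, s, 25, 10, 16, 38, u)}
π[C, A]: project onto (C, A) (22 duplicate(s) eliminated) → {(15, k), (15, u), (16, u), (26, k), (29, k), (30, k)}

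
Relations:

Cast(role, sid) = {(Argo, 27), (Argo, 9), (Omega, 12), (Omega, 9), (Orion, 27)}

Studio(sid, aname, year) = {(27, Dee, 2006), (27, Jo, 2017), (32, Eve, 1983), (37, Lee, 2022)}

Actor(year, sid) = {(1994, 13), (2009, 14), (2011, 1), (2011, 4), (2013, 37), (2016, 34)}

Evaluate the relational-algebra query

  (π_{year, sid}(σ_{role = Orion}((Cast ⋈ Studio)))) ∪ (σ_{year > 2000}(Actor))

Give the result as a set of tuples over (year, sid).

{(2006, 27), (2009, 14), (2011, 1), (2011, 4), (2013, 37), (2016, 34), (2017, 27)}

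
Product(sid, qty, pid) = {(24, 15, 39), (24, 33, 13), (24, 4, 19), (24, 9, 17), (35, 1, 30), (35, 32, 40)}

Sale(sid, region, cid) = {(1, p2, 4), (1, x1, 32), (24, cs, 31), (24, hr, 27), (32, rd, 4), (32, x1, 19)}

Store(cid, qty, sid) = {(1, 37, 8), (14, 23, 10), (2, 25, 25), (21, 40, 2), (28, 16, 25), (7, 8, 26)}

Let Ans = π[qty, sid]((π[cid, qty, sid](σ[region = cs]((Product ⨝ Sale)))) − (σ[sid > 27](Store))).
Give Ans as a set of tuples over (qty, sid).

{(15, 24), (33, 24), (4, 24), (9, 24)}

Product ⋈ Sale (natural join on sid): {(24, 15, 39, cs, 31), (24, 15, 39, hr, 27), (24, 33, 13, cs, 31), (24, 33, 13, hr, 27), (24, 4, 19, cs, 31), (24, 4, 19, hr, 27), (24, 9, 17, cs, 31), (24, 9, 17, hr, 27)}
Filtering on region = cs leaves {(24, 15, 39, cs, 31), (24, 33, 13, cs, 31), (24, 4, 19, cs, 31), (24, 9, 17, cs, 31)}.
Projecting to cid, qty, sid: {(31, 15, 24), (31, 33, 24), (31, 4, 24), (31, 9, 24)}
Filtering on sid > 27 leaves {}.
Taking the difference: {(31, 15, 24), (31, 33, 24), (31, 4, 24), (31, 9, 24)}
Projecting to qty, sid: {(15, 24), (33, 24), (4, 24), (9, 24)}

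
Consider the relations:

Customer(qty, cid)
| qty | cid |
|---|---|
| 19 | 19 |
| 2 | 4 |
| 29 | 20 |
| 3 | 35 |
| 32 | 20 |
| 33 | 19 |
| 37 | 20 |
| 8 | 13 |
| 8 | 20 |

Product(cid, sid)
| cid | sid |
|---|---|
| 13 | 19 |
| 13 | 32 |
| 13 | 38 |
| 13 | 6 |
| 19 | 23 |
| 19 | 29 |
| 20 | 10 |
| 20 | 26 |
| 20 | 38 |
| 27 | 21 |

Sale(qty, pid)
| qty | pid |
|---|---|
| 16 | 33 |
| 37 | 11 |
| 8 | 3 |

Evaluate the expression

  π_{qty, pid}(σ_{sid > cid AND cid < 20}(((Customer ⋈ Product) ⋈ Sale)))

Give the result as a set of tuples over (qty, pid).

{(8, 3)}

Natural join on cid: {(19, 19, 23), (19, 19, 29), (29, 20, 10), (29, 20, 26), (29, 20, 38), (32, 20, 10), (32, 20, 26), (32, 20, 38), (33, 19, 23), (33, 19, 29), (37, 20, 10), (37, 20, 26), (37, 20, 38), (8, 13, 19), (8, 13, 32), (8, 13, 38), (8, 13, 6), (8, 20, 10), (8, 20, 26), (8, 20, 38)}
Natural join on qty: {(37, 20, 10, 11), (37, 20, 26, 11), (37, 20, 38, 11), (8, 13, 19, 3), (8, 13, 32, 3), (8, 13, 38, 3), (8, 13, 6, 3), (8, 20, 10, 3), (8, 20, 26, 3), (8, 20, 38, 3)}
Apply σ_{sid > cid AND cid < 20}; surviving tuples: {(8, 13, 19, 3), (8, 13, 32, 3), (8, 13, 38, 3)}
Projecting to qty, pid (2 duplicate(s) eliminated): {(8, 3)}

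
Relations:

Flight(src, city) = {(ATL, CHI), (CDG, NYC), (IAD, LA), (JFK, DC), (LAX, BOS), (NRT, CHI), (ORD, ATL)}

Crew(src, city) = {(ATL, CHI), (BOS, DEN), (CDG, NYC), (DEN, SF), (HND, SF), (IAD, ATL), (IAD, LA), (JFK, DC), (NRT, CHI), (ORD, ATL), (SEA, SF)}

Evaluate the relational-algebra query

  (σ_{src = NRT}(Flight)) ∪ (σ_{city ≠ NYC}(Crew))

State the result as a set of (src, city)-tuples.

{(ATL, CHI), (BOS, DEN), (DEN, SF), (HND, SF), (IAD, ATL), (IAD, LA), (JFK, DC), (NRT, CHI), (ORD, ATL), (SEA, SF)}

Selection src = NRT: {(NRT, CHI)}
Selection city ≠ NYC: {(ATL, CHI), (BOS, DEN), (DEN, SF), (HND, SF), (IAD, ATL), (IAD, LA), (JFK, DC), (NRT, CHI), (ORD, ATL), (SEA, SF)}
Set union of the two operands is {(ATL, CHI), (BOS, DEN), (DEN, SF), (HND, SF), (IAD, ATL), (IAD, LA), (JFK, DC), (NRT, CHI), (ORD, ATL), (SEA, SF)}.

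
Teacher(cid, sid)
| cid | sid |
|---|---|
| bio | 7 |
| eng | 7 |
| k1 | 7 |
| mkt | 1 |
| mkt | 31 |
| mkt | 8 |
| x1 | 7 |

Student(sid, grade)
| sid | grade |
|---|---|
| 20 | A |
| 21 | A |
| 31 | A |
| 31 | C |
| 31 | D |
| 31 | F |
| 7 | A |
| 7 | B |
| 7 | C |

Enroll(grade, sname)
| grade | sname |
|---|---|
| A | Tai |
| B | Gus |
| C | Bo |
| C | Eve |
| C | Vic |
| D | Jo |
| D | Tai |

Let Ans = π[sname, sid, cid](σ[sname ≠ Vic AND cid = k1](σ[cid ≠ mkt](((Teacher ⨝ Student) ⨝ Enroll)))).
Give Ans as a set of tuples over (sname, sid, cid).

{(Bo, 7, k1), (Eve, 7, k1), (Gus, 7, k1), (Tai, 7, k1)}

Joining Teacher and Student on sid yields {(bio, 7, A), (bio, 7, B), (bio, 7, C), (eng, 7, A), (eng, 7, B), (eng, 7, C), (k1, 7, A), (k1, 7, B), (k1, 7, C), (mkt, 31, A), (mkt, 31, C), (mkt, 31, D), (mkt, 31, F), (x1, 7, A), (x1, 7, B), (x1, 7, C)}.
Joining (Teacher ⨝ Student) and Enroll on grade yields {(bio, 7, A, Tai), (bio, 7, B, Gus), (bio, 7, C, Bo), (bio, 7, C, Eve), (bio, 7, C, Vic), (eng, 7, A, Tai), (eng, 7, B, Gus), (eng, 7, C, Bo), (eng, 7, C, Eve), (eng, 7, C, Vic), (k1, 7, A, Tai), (k1, 7, B, Gus), (k1, 7, C, Bo), (k1, 7, C, Eve), (k1, 7, C, Vic), (mkt, 31, A, Tai), (mkt, 31, C, Bo), (mkt, 31, C, Eve), (mkt, 31, C, Vic), (mkt, 31, D, Jo), (mkt, 31, D, Tai), (x1, 7, A, Tai), (x1, 7, B, Gus), (x1, 7, C, Bo), (x1, 7, C, Eve), (x1, 7, C, Vic)}.
Selection cid ≠ mkt: {(bio, 7, A, Tai), (bio, 7, B, Gus), (bio, 7, C, Bo), (bio, 7, C, Eve), (bio, 7, C, Vic), (eng, 7, A, Tai), (eng, 7, B, Gus), (eng, 7, C, Bo), (eng, 7, C, Eve), (eng, 7, C, Vic), (k1, 7, A, Tai), (k1, 7, B, Gus), (k1, 7, C, Bo), (k1, 7, C, Eve), (k1, 7, C, Vic), (x1, 7, A, Tai), (x1, 7, B, Gus), (x1, 7, C, Bo), (x1, 7, C, Eve), (x1, 7, C, Vic)}
Selection sname ≠ Vic AND cid = k1: {(k1, 7, A, Tai), (k1, 7, B, Gus), (k1, 7, C, Bo), (k1, 7, C, Eve)}
π_{sname, sid, cid} gives {(Bo, 7, k1), (Eve, 7, k1), (Gus, 7, k1), (Tai, 7, k1)}.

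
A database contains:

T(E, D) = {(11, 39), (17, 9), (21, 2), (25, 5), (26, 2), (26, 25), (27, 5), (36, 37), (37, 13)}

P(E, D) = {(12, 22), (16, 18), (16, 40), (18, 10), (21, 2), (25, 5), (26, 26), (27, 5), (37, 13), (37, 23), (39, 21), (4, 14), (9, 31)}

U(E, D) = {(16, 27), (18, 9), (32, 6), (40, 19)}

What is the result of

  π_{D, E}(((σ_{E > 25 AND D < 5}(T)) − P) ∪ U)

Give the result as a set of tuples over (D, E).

Selection E > 25 AND D < 5: {(26, 2)}
Taking the difference: {(26, 2)}
Taking the union: {(16, 27), (18, 9), (26, 2), (32, 6), (40, 19)}
Keep only column(s) D, E: {(19, 40), (2, 26), (27, 16), (6, 32), (9, 18)}

{(19, 40), (2, 26), (27, 16), (6, 32), (9, 18)}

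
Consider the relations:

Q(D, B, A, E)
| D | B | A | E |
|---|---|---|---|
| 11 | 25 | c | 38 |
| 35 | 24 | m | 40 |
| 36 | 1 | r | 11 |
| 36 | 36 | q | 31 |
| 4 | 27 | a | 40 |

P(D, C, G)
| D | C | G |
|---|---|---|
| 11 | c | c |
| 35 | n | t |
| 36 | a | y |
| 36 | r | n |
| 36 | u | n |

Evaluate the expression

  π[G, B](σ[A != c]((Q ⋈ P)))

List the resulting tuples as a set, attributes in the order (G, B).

{(n, 1), (n, 36), (t, 24), (y, 1), (y, 36)}

Joining Q and P on D yields {(11, 25, c, 38, c, c), (35, 24, m, 40, n, t), (36, 1, r, 11, a, y), (36, 1, r, 11, r, n), (36, 1, r, 11, u, n), (36, 36, q, 31, a, y), (36, 36, q, 31, r, n), (36, 36, q, 31, u, n)}.
Filtering on A != c leaves {(35, 24, m, 40, n, t), (36, 1, r, 11, a, y), (36, 1, r, 11, r, n), (36, 1, r, 11, u, n), (36, 36, q, 31, a, y), (36, 36, q, 31, r, n), (36, 36, q, 31, u, n)}.
Projecting to G, B (2 duplicate(s) eliminated): {(n, 1), (n, 36), (t, 24), (y, 1), (y, 36)}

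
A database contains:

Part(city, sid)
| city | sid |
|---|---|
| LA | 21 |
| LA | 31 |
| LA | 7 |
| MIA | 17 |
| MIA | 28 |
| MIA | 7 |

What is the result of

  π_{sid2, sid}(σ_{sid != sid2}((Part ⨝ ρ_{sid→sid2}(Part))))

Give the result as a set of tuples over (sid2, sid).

{(17, 28), (17, 7), (21, 31), (21, 7), (28, 17), (28, 7), (31, 21), (31, 7), (7, 17), (7, 21), (7, 28), (7, 31)}

ρ[sid→sid2]: schema becomes (city, sid2); tuples unchanged.
Part ⋈ ρ_{sid→sid2}(Part) (natural join on city): {(LA, 21, 21), (LA, 21, 31), (LA, 21, 7), (LA, 31, 21), (LA, 31, 31), (LA, 31, 7), (LA, 7, 21), (LA, 7, 31), (LA, 7, 7), (MIA, 17, 17), (MIA, 17, 28), (MIA, 17, 7), (MIA, 28, 17), (MIA, 28, 28), (MIA, 28, 7), (MIA, 7, 17), (MIA, 7, 28), (MIA, 7, 7)}
Apply σ_{sid != sid2}; surviving tuples: {(LA, 21, 31), (LA, 21, 7), (LA, 31, 21), (LA, 31, 7), (LA, 7, 21), (LA, 7, 31), (MIA, 17, 28), (MIA, 17, 7), (MIA, 28, 17), (MIA, 28, 7), (MIA, 7, 17), (MIA, 7, 28)}
π[sid2, sid]: project onto (sid2, sid) → {(17, 28), (17, 7), (21, 31), (21, 7), (28, 17), (28, 7), (31, 21), (31, 7), (7, 17), (7, 21), (7, 28), (7, 31)}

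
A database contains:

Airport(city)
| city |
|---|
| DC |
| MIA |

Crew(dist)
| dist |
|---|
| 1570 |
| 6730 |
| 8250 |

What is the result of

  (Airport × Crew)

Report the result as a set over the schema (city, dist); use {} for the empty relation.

{(DC, 1570), (DC, 6730), (DC, 8250), (MIA, 1570), (MIA, 6730), (MIA, 8250)}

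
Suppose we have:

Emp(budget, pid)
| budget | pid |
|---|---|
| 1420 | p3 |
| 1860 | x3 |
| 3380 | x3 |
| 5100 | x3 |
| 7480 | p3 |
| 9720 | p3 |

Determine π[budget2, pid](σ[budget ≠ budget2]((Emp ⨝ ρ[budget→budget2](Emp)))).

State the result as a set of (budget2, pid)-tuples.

ρ[budget→budget2]: schema becomes (budget2, pid); tuples unchanged.
Emp ⋈ ρ[budget→budget2](Emp) (natural join on pid): {(1420, p3, 1420), (1420, p3, 7480), (1420, p3, 9720), (1860, x3, 1860), (1860, x3, 3380), (1860, x3, 5100), (3380, x3, 1860), (3380, x3, 3380), (3380, x3, 5100), (5100, x3, 1860), (5100, x3, 3380), (5100, x3, 5100), (7480, p3, 1420), (7480, p3, 7480), (7480, p3, 9720), (9720, p3, 1420), (9720, p3, 7480), (9720, p3, 9720)}
σ[budget ≠ budget2]: keep tuples satisfying budget ≠ budget2 → {(1420, p3, 7480), (1420, p3, 9720), (1860, x3, 3380), (1860, x3, 5100), (3380, x3, 1860), (3380, x3, 5100), (5100, x3, 1860), (5100, x3, 3380), (7480, p3, 1420), (7480, p3, 9720), (9720, p3, 1420), (9720, p3, 7480)}
Projecting to budget2, pid (6 duplicate(s) eliminated): {(1420, p3), (1860, x3), (3380, x3), (5100, x3), (7480, p3), (9720, p3)}

{(1420, p3), (1860, x3), (3380, x3), (5100, x3), (7480, p3), (9720, p3)}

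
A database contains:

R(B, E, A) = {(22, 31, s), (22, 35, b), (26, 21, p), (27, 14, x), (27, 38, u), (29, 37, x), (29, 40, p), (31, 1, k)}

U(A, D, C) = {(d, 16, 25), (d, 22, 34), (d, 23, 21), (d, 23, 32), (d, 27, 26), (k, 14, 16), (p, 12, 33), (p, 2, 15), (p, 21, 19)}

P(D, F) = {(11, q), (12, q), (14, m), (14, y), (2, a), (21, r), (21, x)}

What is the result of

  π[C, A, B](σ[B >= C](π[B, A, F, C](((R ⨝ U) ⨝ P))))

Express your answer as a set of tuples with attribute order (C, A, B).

Natural join on A: {(26, 21, p, 12, 33), (26, 21, p, 2, 15), (26, 21, p, 21, 19), (29, 40, p, 12, 33), (29, 40, p, 2, 15), (29, 40, p, 21, 19), (31, 1, k, 14, 16)}
Natural join on D: {(26, 21, p, 12, 33, q), (26, 21, p, 2, 15, a), (26, 21, p, 21, 19, r), (26, 21, p, 21, 19, x), (29, 40, p, 12, 33, q), (29, 40, p, 2, 15, a), (29, 40, p, 21, 19, r), (29, 40, p, 21, 19, x), (31, 1, k, 14, 16, m), (31, 1, k, 14, 16, y)}
Keep only column(s) B, A, F, C: {(26, p, a, 15), (26, p, q, 33), (26, p, r, 19), (26, p, x, 19), (29, p, a, 15), (29, p, q, 33), (29, p, r, 19), (29, p, x, 19), (31, k, m, 16), (31, k, y, 16)}
Apply σ_{B >= C}; surviving tuples: {(26, p, a, 15), (26, p, r, 19), (26, p, x, 19), (29, p, a, 15), (29, p, r, 19), (29, p, x, 19), (31, k, m, 16), (31, k, y, 16)}
Keep only column(s) C, A, B (3 duplicate(s) eliminated): {(15, p, 26), (15, p, 29), (16, k, 31), (19, p, 26), (19, p, 29)}

{(15, p, 26), (15, p, 29), (16, k, 31), (19, p, 26), (19, p, 29)}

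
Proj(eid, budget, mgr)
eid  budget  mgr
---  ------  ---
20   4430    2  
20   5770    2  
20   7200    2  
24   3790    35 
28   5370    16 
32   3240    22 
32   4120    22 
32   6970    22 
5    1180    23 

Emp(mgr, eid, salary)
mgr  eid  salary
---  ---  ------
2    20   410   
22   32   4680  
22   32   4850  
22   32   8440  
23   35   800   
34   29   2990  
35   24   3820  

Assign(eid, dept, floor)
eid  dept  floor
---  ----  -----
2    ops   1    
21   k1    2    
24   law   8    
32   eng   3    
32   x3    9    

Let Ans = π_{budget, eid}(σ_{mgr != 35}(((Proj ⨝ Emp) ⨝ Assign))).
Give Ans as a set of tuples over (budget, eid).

Joining Proj and Emp on eid, mgr yields {(20, 4430, 2, 410), (20, 5770, 2, 410), (20, 7200, 2, 410), (24, 3790, 35, 3820), (32, 3240, 22, 4680), (32, 3240, 22, 4850), (32, 3240, 22, 8440), (32, 4120, 22, 4680), (32, 4120, 22, 4850), (32, 4120, 22, 8440), (32, 6970, 22, 4680), (32, 6970, 22, 4850), (32, 6970, 22, 8440)}.
Joining (Proj ⨝ Emp) and Assign on eid yields {(24, 3790, 35, 3820, law, 8), (32, 3240, 22, 4680, eng, 3), (32, 3240, 22, 4680, x3, 9), (32, 3240, 22, 4850, eng, 3), (32, 3240, 22, 4850, x3, 9), (32, 3240, 22, 8440, eng, 3), (32, 3240, 22, 8440, x3, 9), (32, 4120, 22, 4680, eng, 3), (32, 4120, 22, 4680, x3, 9), (32, 4120, 22, 4850, eng, 3), (32, 4120, 22, 4850, x3, 9), (32, 4120, 22, 8440, eng, 3), (32, 4120, 22, 8440, x3, 9), (32, 6970, 22, 4680, eng, 3), (32, 6970, 22, 4680, x3, 9), (32, 6970, 22, 4850, eng, 3), (32, 6970, 22, 4850, x3, 9), (32, 6970, 22, 8440, eng, 3), (32, 6970, 22, 8440, x3, 9)}.
Apply σ_{mgr != 35}; surviving tuples: {(32, 3240, 22, 4680, eng, 3), (32, 3240, 22, 4680, x3, 9), (32, 3240, 22, 4850, eng, 3), (32, 3240, 22, 4850, x3, 9), (32, 3240, 22, 8440, eng, 3), (32, 3240, 22, 8440, x3, 9), (32, 4120, 22, 4680, eng, 3), (32, 4120, 22, 4680, x3, 9), (32, 4120, 22, 4850, eng, 3), (32, 4120, 22, 4850, x3, 9), (32, 4120, 22, 8440, eng, 3), (32, 4120, 22, 8440, x3, 9), (32, 6970, 22, 4680, eng, 3), (32, 6970, 22, 4680, x3, 9), (32, 6970, 22, 4850, eng, 3), (32, 6970, 22, 4850, x3, 9), (32, 6970, 22, 8440, eng, 3), (32, 6970, 22, 8440, x3, 9)}
Keep only column(s) budget, eid (15 duplicate(s) eliminated): {(3240, 32), (4120, 32), (6970, 32)}

{(3240, 32), (4120, 32), (6970, 32)}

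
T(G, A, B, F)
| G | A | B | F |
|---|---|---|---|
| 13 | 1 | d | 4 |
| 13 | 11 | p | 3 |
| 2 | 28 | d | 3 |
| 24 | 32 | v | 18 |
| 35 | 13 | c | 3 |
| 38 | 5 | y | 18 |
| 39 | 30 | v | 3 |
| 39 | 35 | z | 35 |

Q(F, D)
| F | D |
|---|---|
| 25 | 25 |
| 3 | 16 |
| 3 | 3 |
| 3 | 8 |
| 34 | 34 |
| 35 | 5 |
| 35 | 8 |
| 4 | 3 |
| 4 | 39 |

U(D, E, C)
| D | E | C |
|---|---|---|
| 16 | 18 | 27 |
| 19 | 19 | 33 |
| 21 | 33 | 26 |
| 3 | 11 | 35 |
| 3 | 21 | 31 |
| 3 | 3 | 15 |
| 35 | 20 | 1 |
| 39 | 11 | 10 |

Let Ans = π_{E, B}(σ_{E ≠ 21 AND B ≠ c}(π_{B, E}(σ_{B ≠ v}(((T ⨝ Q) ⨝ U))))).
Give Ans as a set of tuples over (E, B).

T ⋈ Q (natural join on F): {(13, 1, d, 4, 3), (13, 1, d, 4, 39), (13, 11, p, 3, 16), (13, 11, p, 3, 3), (13, 11, p, 3, 8), (2, 28, d, 3, 16), (2, 28, d, 3, 3), (2, 28, d, 3, 8), (35, 13, c, 3, 16), (35, 13, c, 3, 3), (35, 13, c, 3, 8), (39, 30, v, 3, 16), (39, 30, v, 3, 3), (39, 30, v, 3, 8), (39, 35, z, 35, 5), (39, 35, z, 35, 8)}
(T ⨝ Q) ⋈ U (natural join on D): {(13, 1, d, 4, 3, 11, 35), (13, 1, d, 4, 3, 21, 31), (13, 1, d, 4, 3, 3, 15), (13, 1, d, 4, 39, 11, 10), (13, 11, p, 3, 16, 18, 27), (13, 11, p, 3, 3, 11, 35), (13, 11, p, 3, 3, 21, 31), (13, 11, p, 3, 3, 3, 15), (2, 28, d, 3, 16, 18, 27), (2, 28, d, 3, 3, 11, 35), (2, 28, d, 3, 3, 21, 31), (2, 28, d, 3, 3, 3, 15), (35, 13, c, 3, 16, 18, 27), (35, 13, c, 3, 3, 11, 35), (35, 13, c, 3, 3, 21, 31), (35, 13, c, 3, 3, 3, 15), (39, 30, v, 3, 16, 18, 27), (39, 30, v, 3, 3, 11, 35), (39, 30, v, 3, 3, 21, 31), (39, 30, v, 3, 3, 3, 15)}
σ[B ≠ v]: keep tuples satisfying B ≠ v → {(13, 1, d, 4, 3, 11, 35), (13, 1, d, 4, 3, 21, 31), (13, 1, d, 4, 3, 3, 15), (13, 1, d, 4, 39, 11, 10), (13, 11, p, 3, 16, 18, 27), (13, 11, p, 3, 3, 11, 35), (13, 11, p, 3, 3, 21, 31), (13, 11, p, 3, 3, 3, 15), (2, 28, d, 3, 16, 18, 27), (2, 28, d, 3, 3, 11, 35), (2, 28, d, 3, 3, 21, 31), (2, 28, d, 3, 3, 3, 15), (35, 13, c, 3, 16, 18, 27), (35, 13, c, 3, 3, 11, 35), (35, 13, c, 3, 3, 21, 31), (35, 13, c, 3, 3, 3, 15)}
Keep only column(s) B, E (4 duplicate(s) eliminated): {(c, 11), (c, 18), (c, 21), (c, 3), (d, 11), (d, 18), (d, 21), (d, 3), (p, 11), (p, 18), (p, 21), (p, 3)}
σ[E ≠ 21 AND B ≠ c]: keep tuples satisfying E ≠ 21 AND B ≠ c → {(d, 11), (d, 18), (d, 3), (p, 11), (p, 18), (p, 3)}
Keep only column(s) E, B: {(11, d), (11, p), (18, d), (18, p), (3, d), (3, p)}

{(11, d), (11, p), (18, d), (18, p), (3, d), (3, p)}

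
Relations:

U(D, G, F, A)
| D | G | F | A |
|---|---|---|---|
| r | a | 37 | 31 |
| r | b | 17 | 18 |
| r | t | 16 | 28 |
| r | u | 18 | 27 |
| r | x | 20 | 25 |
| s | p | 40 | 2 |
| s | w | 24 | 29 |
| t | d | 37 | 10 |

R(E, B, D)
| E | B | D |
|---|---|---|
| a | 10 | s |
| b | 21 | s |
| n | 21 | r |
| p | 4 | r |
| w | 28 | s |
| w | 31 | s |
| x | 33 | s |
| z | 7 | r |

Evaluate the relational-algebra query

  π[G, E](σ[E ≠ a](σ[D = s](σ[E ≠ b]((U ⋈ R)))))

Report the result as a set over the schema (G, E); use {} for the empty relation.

{(p, w), (p, x), (w, w), (w, x)}

Natural join on D: {(r, a, 37, 31, n, 21), (r, a, 37, 31, p, 4), (r, a, 37, 31, z, 7), (r, b, 17, 18, n, 21), (r, b, 17, 18, p, 4), (r, b, 17, 18, z, 7), (r, t, 16, 28, n, 21), (r, t, 16, 28, p, 4), (r, t, 16, 28, z, 7), (r, u, 18, 27, n, 21), (r, u, 18, 27, p, 4), (r, u, 18, 27, z, 7), (r, x, 20, 25, n, 21), (r, x, 20, 25, p, 4), (r, x, 20, 25, z, 7), (s, p, 40, 2, a, 10), (s, p, 40, 2, b, 21), (s, p, 40, 2, w, 28), (s, p, 40, 2, w, 31), (s, p, 40, 2, x, 33), (s, w, 24, 29, a, 10), (s, w, 24, 29, b, 21), (s, w, 24, 29, w, 28), (s, w, 24, 29, w, 31), (s, w, 24, 29, x, 33)}
σ[E ≠ b]: keep tuples satisfying E ≠ b → {(r, a, 37, 31, n, 21), (r, a, 37, 31, p, 4), (r, a, 37, 31, z, 7), (r, b, 17, 18, n, 21), (r, b, 17, 18, p, 4), (r, b, 17, 18, z, 7), (r, t, 16, 28, n, 21), (r, t, 16, 28, p, 4), (r, t, 16, 28, z, 7), (r, u, 18, 27, n, 21), (r, u, 18, 27, p, 4), (r, u, 18, 27, z, 7), (r, x, 20, 25, n, 21), (r, x, 20, 25, p, 4), (r, x, 20, 25, z, 7), (s, p, 40, 2, a, 10), (s, p, 40, 2, w, 28), (s, p, 40, 2, w, 31), (s, p, 40, 2, x, 33), (s, w, 24, 29, a, 10), (s, w, 24, 29, w, 28), (s, w, 24, 29, w, 31), (s, w, 24, 29, x, 33)}
σ[D = s]: keep tuples satisfying D = s → {(s, p, 40, 2, a, 10), (s, p, 40, 2, w, 28), (s, p, 40, 2, w, 31), (s, p, 40, 2, x, 33), (s, w, 24, 29, a, 10), (s, w, 24, 29, w, 28), (s, w, 24, 29, w, 31), (s, w, 24, 29, x, 33)}
σ[E ≠ a]: keep tuples satisfying E ≠ a → {(s, p, 40, 2, w, 28), (s, p, 40, 2, w, 31), (s, p, 40, 2, x, 33), (s, w, 24, 29, w, 28), (s, w, 24, 29, w, 31), (s, w, 24, 29, x, 33)}
Projecting to G, E (2 duplicate(s) eliminated): {(p, w), (p, x), (w, w), (w, x)}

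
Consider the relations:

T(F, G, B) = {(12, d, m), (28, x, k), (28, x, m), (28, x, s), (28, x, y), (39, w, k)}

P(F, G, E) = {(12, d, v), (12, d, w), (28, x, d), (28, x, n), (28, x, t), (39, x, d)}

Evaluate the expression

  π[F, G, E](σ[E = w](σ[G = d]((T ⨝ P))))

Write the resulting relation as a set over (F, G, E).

Natural join on F, G: {(12, d, m, v), (12, d, m, w), (28, x, k, d), (28, x, k, n), (28, x, k, t), (28, x, m, d), (28, x, m, n), (28, x, m, t), (28, x, s, d), (28, x, s, n), (28, x, s, t), (28, x, y, d), (28, x, y, n), (28, x, y, t)}
σ[G = d]: keep tuples satisfying G = d → {(12, d, m, v), (12, d, m, w)}
σ[E = w]: keep tuples satisfying E = w → {(12, d, m, w)}
Projecting to F, G, E: {(12, d, w)}

{(12, d, w)}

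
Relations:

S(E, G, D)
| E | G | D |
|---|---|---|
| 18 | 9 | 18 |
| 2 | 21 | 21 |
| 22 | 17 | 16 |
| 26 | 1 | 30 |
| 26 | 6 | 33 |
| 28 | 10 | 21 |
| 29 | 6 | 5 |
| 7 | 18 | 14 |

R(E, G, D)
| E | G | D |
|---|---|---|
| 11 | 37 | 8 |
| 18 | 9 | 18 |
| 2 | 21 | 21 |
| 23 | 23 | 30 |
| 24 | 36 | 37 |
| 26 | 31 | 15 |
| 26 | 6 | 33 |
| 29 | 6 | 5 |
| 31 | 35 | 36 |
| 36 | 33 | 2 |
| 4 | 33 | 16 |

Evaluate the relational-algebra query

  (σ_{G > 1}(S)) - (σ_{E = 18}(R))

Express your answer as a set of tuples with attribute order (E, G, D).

Filtering on G > 1 leaves {(18, 9, 18), (2, 21, 21), (22, 17, 16), (26, 6, 33), (28, 10, 21), (29, 6, 5), (7, 18, 14)}.
Filtering on E = 18 leaves {(18, 9, 18)}.
Set difference of the two operands is {(2, 21, 21), (22, 17, 16), (26, 6, 33), (28, 10, 21), (29, 6, 5), (7, 18, 14)}.

{(2, 21, 21), (22, 17, 16), (26, 6, 33), (28, 10, 21), (29, 6, 5), (7, 18, 14)}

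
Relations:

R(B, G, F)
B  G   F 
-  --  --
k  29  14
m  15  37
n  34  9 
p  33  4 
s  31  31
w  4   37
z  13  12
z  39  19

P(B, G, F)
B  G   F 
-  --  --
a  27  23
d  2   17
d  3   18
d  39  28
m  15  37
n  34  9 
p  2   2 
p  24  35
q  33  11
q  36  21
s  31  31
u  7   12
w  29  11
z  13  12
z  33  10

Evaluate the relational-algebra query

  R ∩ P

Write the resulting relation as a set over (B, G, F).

{(m, 15, 37), (n, 34, 9), (s, 31, 31), (z, 13, 12)}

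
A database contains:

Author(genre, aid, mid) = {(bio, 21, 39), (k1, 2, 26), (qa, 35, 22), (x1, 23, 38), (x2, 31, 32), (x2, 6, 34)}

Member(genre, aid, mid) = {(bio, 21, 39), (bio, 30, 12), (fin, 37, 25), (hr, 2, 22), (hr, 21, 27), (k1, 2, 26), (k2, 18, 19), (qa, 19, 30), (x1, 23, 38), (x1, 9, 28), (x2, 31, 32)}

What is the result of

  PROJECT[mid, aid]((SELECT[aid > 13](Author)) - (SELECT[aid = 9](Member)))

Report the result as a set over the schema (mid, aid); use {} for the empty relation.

Selection aid > 13: {(bio, 21, 39), (qa, 35, 22), (x1, 23, 38), (x2, 31, 32)}
Selection aid = 9: {(x1, 9, 28)}
Difference: {(bio, 21, 39), (qa, 35, 22), (x1, 23, 38), (x2, 31, 32)} with {(x1, 9, 28)} → {(bio, 21, 39), (qa, 35, 22), (x1, 23, 38), (x2, 31, 32)}
π_{mid, aid} gives {(22, 35), (32, 31), (38, 23), (39, 21)}.

{(22, 35), (32, 31), (38, 23), (39, 21)}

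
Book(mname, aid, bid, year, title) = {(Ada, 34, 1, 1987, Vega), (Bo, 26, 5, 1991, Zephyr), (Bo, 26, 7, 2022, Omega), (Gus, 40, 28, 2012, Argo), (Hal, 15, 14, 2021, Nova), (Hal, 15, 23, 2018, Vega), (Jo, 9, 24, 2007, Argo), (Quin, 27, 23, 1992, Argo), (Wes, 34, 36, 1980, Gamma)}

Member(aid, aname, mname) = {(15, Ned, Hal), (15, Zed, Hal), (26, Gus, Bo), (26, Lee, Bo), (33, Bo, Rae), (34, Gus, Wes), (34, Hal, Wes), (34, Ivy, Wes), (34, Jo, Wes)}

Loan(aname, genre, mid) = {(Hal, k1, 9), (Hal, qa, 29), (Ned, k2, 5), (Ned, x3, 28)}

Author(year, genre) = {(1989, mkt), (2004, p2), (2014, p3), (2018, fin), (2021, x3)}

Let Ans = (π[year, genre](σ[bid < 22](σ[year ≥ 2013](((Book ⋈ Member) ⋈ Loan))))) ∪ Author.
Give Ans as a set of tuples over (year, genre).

Joining Book and Member on mname, aid yields {(Bo, 26, 5, 1991, Zephyr, Gus), (Bo, 26, 5, 1991, Zephyr, Lee), (Bo, 26, 7, 2022, Omega, Gus), (Bo, 26, 7, 2022, Omega, Lee), (Hal, 15, 14, 2021, Nova, Ned), (Hal, 15, 14, 2021, Nova, Zed), (Hal, 15, 23, 2018, Vega, Ned), (Hal, 15, 23, 2018, Vega, Zed), (Wes, 34, 36, 1980, Gamma, Gus), (Wes, 34, 36, 1980, Gamma, Hal), (Wes, 34, 36, 1980, Gamma, Ivy), (Wes, 34, 36, 1980, Gamma, Jo)}.
Joining (Book ⋈ Member) and Loan on aname yields {(Hal, 15, 14, 2021, Nova, Ned, k2, 5), (Hal, 15, 14, 2021, Nova, Ned, x3, 28), (Hal, 15, 23, 2018, Vega, Ned, k2, 5), (Hal, 15, 23, 2018, Vega, Ned, x3, 28), (Wes, 34, 36, 1980, Gamma, Hal, k1, 9), (Wes, 34, 36, 1980, Gamma, Hal, qa, 29)}.
σ[year ≥ 2013]: keep tuples satisfying year ≥ 2013 → {(Hal, 15, 14, 2021, Nova, Ned, k2, 5), (Hal, 15, 14, 2021, Nova, Ned, x3, 28), (Hal, 15, 23, 2018, Vega, Ned, k2, 5), (Hal, 15, 23, 2018, Vega, Ned, x3, 28)}
σ[bid < 22]: keep tuples satisfying bid < 22 → {(Hal, 15, 14, 2021, Nova, Ned, k2, 5), (Hal, 15, 14, 2021, Nova, Ned, x3, 28)}
π[year, genre]: project onto (year, genre) → {(2021, k2), (2021, x3)}
Set union of the two operands is {(1989, mkt), (2004, p2), (2014, p3), (2018, fin), (2021, k2), (2021, x3)}.

{(1989, mkt), (2004, p2), (2014, p3), (2018, fin), (2021, k2), (2021, x3)}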